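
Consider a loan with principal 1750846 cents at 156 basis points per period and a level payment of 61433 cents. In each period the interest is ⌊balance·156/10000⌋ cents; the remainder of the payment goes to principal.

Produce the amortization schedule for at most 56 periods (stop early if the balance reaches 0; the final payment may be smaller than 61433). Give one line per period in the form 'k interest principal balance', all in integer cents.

1. interest=⌊1750846·156/10000⌋=27313; principal=61433-27313=34120; balance=1750846-34120=1716726
2. interest=⌊1716726·156/10000⌋=26780; principal=61433-26780=34653; balance=1716726-34653=1682073
3. interest=⌊1682073·156/10000⌋=26240; principal=61433-26240=35193; balance=1682073-35193=1646880
4. interest=⌊1646880·156/10000⌋=25691; principal=61433-25691=35742; balance=1646880-35742=1611138
5. interest=⌊1611138·156/10000⌋=25133; principal=61433-25133=36300; balance=1611138-36300=1574838
6. interest=⌊1574838·156/10000⌋=24567; principal=61433-24567=36866; balance=1574838-36866=1537972
7. interest=⌊1537972·156/10000⌋=23992; principal=61433-23992=37441; balance=1537972-37441=1500531
8. interest=⌊1500531·156/10000⌋=23408; principal=61433-23408=38025; balance=1500531-38025=1462506
9. interest=⌊1462506·156/10000⌋=22815; principal=61433-22815=38618; balance=1462506-38618=1423888
10. interest=⌊1423888·156/10000⌋=22212; principal=61433-22212=39221; balance=1423888-39221=1384667
11. interest=⌊1384667·156/10000⌋=21600; principal=61433-21600=39833; balance=1384667-39833=1344834
12. interest=⌊1344834·156/10000⌋=20979; principal=61433-20979=40454; balance=1344834-40454=1304380
13. interest=⌊1304380·156/10000⌋=20348; principal=61433-20348=41085; balance=1304380-41085=1263295
14. interest=⌊1263295·156/10000⌋=19707; principal=61433-19707=41726; balance=1263295-41726=1221569
15. interest=⌊1221569·156/10000⌋=19056; principal=61433-19056=42377; balance=1221569-42377=1179192
16. interest=⌊1179192·156/10000⌋=18395; principal=61433-18395=43038; balance=1179192-43038=1136154
17. interest=⌊1136154·156/10000⌋=17724; principal=61433-17724=43709; balance=1136154-43709=1092445
18. interest=⌊1092445·156/10000⌋=17042; principal=61433-17042=44391; balance=1092445-44391=1048054
19. interest=⌊1048054·156/10000⌋=16349; principal=61433-16349=45084; balance=1048054-45084=1002970
20. interest=⌊1002970·156/10000⌋=15646; principal=61433-15646=45787; balance=1002970-45787=957183
21. interest=⌊957183·156/10000⌋=14932; principal=61433-14932=46501; balance=957183-46501=910682
22. interest=⌊910682·156/10000⌋=14206; principal=61433-14206=47227; balance=910682-47227=863455
23. interest=⌊863455·156/10000⌋=13469; principal=61433-13469=47964; balance=863455-47964=815491
24. interest=⌊815491·156/10000⌋=12721; principal=61433-12721=48712; balance=815491-48712=766779
25. interest=⌊766779·156/10000⌋=11961; principal=61433-11961=49472; balance=766779-49472=717307
26. interest=⌊717307·156/10000⌋=11189; principal=61433-11189=50244; balance=717307-50244=667063
27. interest=⌊667063·156/10000⌋=10406; principal=61433-10406=51027; balance=667063-51027=616036
28. interest=⌊616036·156/10000⌋=9610; principal=61433-9610=51823; balance=616036-51823=564213
29. interest=⌊564213·156/10000⌋=8801; principal=61433-8801=52632; balance=564213-52632=511581
30. interest=⌊511581·156/10000⌋=7980; principal=61433-7980=53453; balance=511581-53453=458128
31. interest=⌊458128·156/10000⌋=7146; principal=61433-7146=54287; balance=458128-54287=403841
32. interest=⌊403841·156/10000⌋=6299; principal=61433-6299=55134; balance=403841-55134=348707
33. interest=⌊348707·156/10000⌋=5439; principal=61433-5439=55994; balance=348707-55994=292713
34. interest=⌊292713·156/10000⌋=4566; principal=61433-4566=56867; balance=292713-56867=235846
35. interest=⌊235846·156/10000⌋=3679; principal=61433-3679=57754; balance=235846-57754=178092
36. interest=⌊178092·156/10000⌋=2778; principal=61433-2778=58655; balance=178092-58655=119437
37. interest=⌊119437·156/10000⌋=1863; principal=61433-1863=59570; balance=119437-59570=59867
38. interest=⌊59867·156/10000⌋=933; principal=min(61433-933,59867)=59867; balance=59867-59867=0

1 27313 34120 1716726
2 26780 34653 1682073
3 26240 35193 1646880
4 25691 35742 1611138
5 25133 36300 1574838
6 24567 36866 1537972
7 23992 37441 1500531
8 23408 38025 1462506
9 22815 38618 1423888
10 22212 39221 1384667
11 21600 39833 1344834
12 20979 40454 1304380
13 20348 41085 1263295
14 19707 41726 1221569
15 19056 42377 1179192
16 18395 43038 1136154
17 17724 43709 1092445
18 17042 44391 1048054
19 16349 45084 1002970
20 15646 45787 957183
21 14932 46501 910682
22 14206 47227 863455
23 13469 47964 815491
24 12721 48712 766779
25 11961 49472 717307
26 11189 50244 667063
27 10406 51027 616036
28 9610 51823 564213
29 8801 52632 511581
30 7980 53453 458128
31 7146 54287 403841
32 6299 55134 348707
33 5439 55994 292713
34 4566 56867 235846
35 3679 57754 178092
36 2778 58655 119437
37 1863 59570 59867
38 933 59867 0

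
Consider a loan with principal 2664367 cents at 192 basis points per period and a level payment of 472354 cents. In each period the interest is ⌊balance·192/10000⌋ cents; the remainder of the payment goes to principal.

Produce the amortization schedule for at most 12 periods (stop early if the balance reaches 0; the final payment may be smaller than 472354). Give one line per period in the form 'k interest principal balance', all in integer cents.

1. interest=⌊2664367·192/10000⌋=51155; principal=472354-51155=421199; balance=2664367-421199=2243168
2. interest=⌊2243168·192/10000⌋=43068; principal=472354-43068=429286; balance=2243168-429286=1813882
3. interest=⌊1813882·192/10000⌋=34826; principal=472354-34826=437528; balance=1813882-437528=1376354
4. interest=⌊1376354·192/10000⌋=26425; principal=472354-26425=445929; balance=1376354-445929=930425
5. interest=⌊930425·192/10000⌋=17864; principal=472354-17864=454490; balance=930425-454490=475935
6. interest=⌊475935·192/10000⌋=9137; principal=472354-9137=463217; balance=475935-463217=12718
7. interest=⌊12718·192/10000⌋=244; principal=min(472354-244,12718)=12718; balance=12718-12718=0

1 51155 421199 2243168
2 43068 429286 1813882
3 34826 437528 1376354
4 26425 445929 930425
5 17864 454490 475935
6 9137 463217 12718
7 244 12718 0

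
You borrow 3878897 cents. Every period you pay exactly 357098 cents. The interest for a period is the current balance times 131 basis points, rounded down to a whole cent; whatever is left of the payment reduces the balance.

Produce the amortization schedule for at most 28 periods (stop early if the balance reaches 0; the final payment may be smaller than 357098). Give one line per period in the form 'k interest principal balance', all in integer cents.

1. interest=⌊3878897·131/10000⌋=50813; principal=357098-50813=306285; balance=3878897-306285=3572612
2. interest=⌊3572612·131/10000⌋=46801; principal=357098-46801=310297; balance=3572612-310297=3262315
3. interest=⌊3262315·131/10000⌋=42736; principal=357098-42736=314362; balance=3262315-314362=2947953
4. interest=⌊2947953·131/10000⌋=38618; principal=357098-38618=318480; balance=2947953-318480=2629473
5. interest=⌊2629473·131/10000⌋=34446; principal=357098-34446=322652; balance=2629473-322652=2306821
6. interest=⌊2306821·131/10000⌋=30219; principal=357098-30219=326879; balance=2306821-326879=1979942
7. interest=⌊1979942·131/10000⌋=25937; principal=357098-25937=331161; balance=1979942-331161=1648781
8. interest=⌊1648781·131/10000⌋=21599; principal=357098-21599=335499; balance=1648781-335499=1313282
9. interest=⌊1313282·131/10000⌋=17203; principal=357098-17203=339895; balance=1313282-339895=973387
10. interest=⌊973387·131/10000⌋=12751; principal=357098-12751=344347; balance=973387-344347=629040
11. interest=⌊629040·131/10000⌋=8240; principal=357098-8240=348858; balance=629040-348858=280182
12. interest=⌊280182·131/10000⌋=3670; principal=min(357098-3670,280182)=280182; balance=280182-280182=0

1 50813 306285 3572612
2 46801 310297 3262315
3 42736 314362 2947953
4 38618 318480 2629473
5 34446 322652 2306821
6 30219 326879 1979942
7 25937 331161 1648781
8 21599 335499 1313282
9 17203 339895 973387
10 12751 344347 629040
11 8240 348858 280182
12 3670 280182 0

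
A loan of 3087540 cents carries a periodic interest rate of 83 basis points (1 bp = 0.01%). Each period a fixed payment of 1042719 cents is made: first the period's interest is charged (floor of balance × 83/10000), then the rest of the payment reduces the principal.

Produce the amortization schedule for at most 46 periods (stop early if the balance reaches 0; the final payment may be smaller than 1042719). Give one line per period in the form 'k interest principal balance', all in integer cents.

1 25626 1017093 2070447
2 17184 1025535 1044912
3 8672 1034047 10865
4 90 10865 0

1. interest=⌊3087540·83/10000⌋=25626; principal=1042719-25626=1017093; balance=3087540-1017093=2070447
2. interest=⌊2070447·83/10000⌋=17184; principal=1042719-17184=1025535; balance=2070447-1025535=1044912
3. interest=⌊1044912·83/10000⌋=8672; principal=1042719-8672=1034047; balance=1044912-1034047=10865
4. interest=⌊10865·83/10000⌋=90; principal=min(1042719-90,10865)=10865; balance=10865-10865=0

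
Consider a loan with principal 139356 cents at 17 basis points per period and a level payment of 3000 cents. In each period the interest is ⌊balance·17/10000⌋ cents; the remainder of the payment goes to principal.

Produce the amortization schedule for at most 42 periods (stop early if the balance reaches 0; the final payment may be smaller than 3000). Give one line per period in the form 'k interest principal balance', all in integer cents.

1 236 2764 136592
2 232 2768 133824
3 227 2773 131051
4 222 2778 128273
5 218 2782 125491
6 213 2787 122704
7 208 2792 119912
8 203 2797 117115
9 199 2801 114314
10 194 2806 111508
11 189 2811 108697
12 184 2816 105881
13 179 2821 103060
14 175 2825 100235
15 170 2830 97405
16 165 2835 94570
17 160 2840 91730
18 155 2845 88885
19 151 2849 86036
20 146 2854 83182
21 141 2859 80323
22 136 2864 77459
23 131 2869 74590
24 126 2874 71716
25 121 2879 68837
26 117 2883 65954
27 112 2888 63066
28 107 2893 60173
29 102 2898 57275
30 97 2903 54372
31 92 2908 51464
32 87 2913 48551
33 82 2918 45633
34 77 2923 42710
35 72 2928 39782
36 67 2933 36849
37 62 2938 33911
38 57 2943 30968
39 52 2948 28020
40 47 2953 25067
41 42 2958 22109
42 37 2963 19146

1. interest=⌊139356·17/10000⌋=236; principal=3000-236=2764; balance=139356-2764=136592
2. interest=⌊136592·17/10000⌋=232; principal=3000-232=2768; balance=136592-2768=133824
3. interest=⌊133824·17/10000⌋=227; principal=3000-227=2773; balance=133824-2773=131051
4. interest=⌊131051·17/10000⌋=222; principal=3000-222=2778; balance=131051-2778=128273
5. interest=⌊128273·17/10000⌋=218; principal=3000-218=2782; balance=128273-2782=125491
6. interest=⌊125491·17/10000⌋=213; principal=3000-213=2787; balance=125491-2787=122704
7. interest=⌊122704·17/10000⌋=208; principal=3000-208=2792; balance=122704-2792=119912
8. interest=⌊119912·17/10000⌋=203; principal=3000-203=2797; balance=119912-2797=117115
9. interest=⌊117115·17/10000⌋=199; principal=3000-199=2801; balance=117115-2801=114314
10. interest=⌊114314·17/10000⌋=194; principal=3000-194=2806; balance=114314-2806=111508
11. interest=⌊111508·17/10000⌋=189; principal=3000-189=2811; balance=111508-2811=108697
12. interest=⌊108697·17/10000⌋=184; principal=3000-184=2816; balance=108697-2816=105881
13. interest=⌊105881·17/10000⌋=179; principal=3000-179=2821; balance=105881-2821=103060
14. interest=⌊103060·17/10000⌋=175; principal=3000-175=2825; balance=103060-2825=100235
15. interest=⌊100235·17/10000⌋=170; principal=3000-170=2830; balance=100235-2830=97405
16. interest=⌊97405·17/10000⌋=165; principal=3000-165=2835; balance=97405-2835=94570
17. interest=⌊94570·17/10000⌋=160; principal=3000-160=2840; balance=94570-2840=91730
18. interest=⌊91730·17/10000⌋=155; principal=3000-155=2845; balance=91730-2845=88885
19. interest=⌊88885·17/10000⌋=151; principal=3000-151=2849; balance=88885-2849=86036
20. interest=⌊86036·17/10000⌋=146; principal=3000-146=2854; balance=86036-2854=83182
21. interest=⌊83182·17/10000⌋=141; principal=3000-141=2859; balance=83182-2859=80323
22. interest=⌊80323·17/10000⌋=136; principal=3000-136=2864; balance=80323-2864=77459
23. interest=⌊77459·17/10000⌋=131; principal=3000-131=2869; balance=77459-2869=74590
24. interest=⌊74590·17/10000⌋=126; principal=3000-126=2874; balance=74590-2874=71716
25. interest=⌊71716·17/10000⌋=121; principal=3000-121=2879; balance=71716-2879=68837
26. interest=⌊68837·17/10000⌋=117; principal=3000-117=2883; balance=68837-2883=65954
27. interest=⌊65954·17/10000⌋=112; principal=3000-112=2888; balance=65954-2888=63066
28. interest=⌊63066·17/10000⌋=107; principal=3000-107=2893; balance=63066-2893=60173
29. interest=⌊60173·17/10000⌋=102; principal=3000-102=2898; balance=60173-2898=57275
30. interest=⌊57275·17/10000⌋=97; principal=3000-97=2903; balance=57275-2903=54372
31. interest=⌊54372·17/10000⌋=92; principal=3000-92=2908; balance=54372-2908=51464
32. interest=⌊51464·17/10000⌋=87; principal=3000-87=2913; balance=51464-2913=48551
33. interest=⌊48551·17/10000⌋=82; principal=3000-82=2918; balance=48551-2918=45633
34. interest=⌊45633·17/10000⌋=77; principal=3000-77=2923; balance=45633-2923=42710
35. interest=⌊42710·17/10000⌋=72; principal=3000-72=2928; balance=42710-2928=39782
36. interest=⌊39782·17/10000⌋=67; principal=3000-67=2933; balance=39782-2933=36849
37. interest=⌊36849·17/10000⌋=62; principal=3000-62=2938; balance=36849-2938=33911
38. interest=⌊33911·17/10000⌋=57; principal=3000-57=2943; balance=33911-2943=30968
39. interest=⌊30968·17/10000⌋=52; principal=3000-52=2948; balance=30968-2948=28020
40. interest=⌊28020·17/10000⌋=47; principal=3000-47=2953; balance=28020-2953=25067
41. interest=⌊25067·17/10000⌋=42; principal=3000-42=2958; balance=25067-2958=22109
42. interest=⌊22109·17/10000⌋=37; principal=3000-37=2963; balance=22109-2963=19146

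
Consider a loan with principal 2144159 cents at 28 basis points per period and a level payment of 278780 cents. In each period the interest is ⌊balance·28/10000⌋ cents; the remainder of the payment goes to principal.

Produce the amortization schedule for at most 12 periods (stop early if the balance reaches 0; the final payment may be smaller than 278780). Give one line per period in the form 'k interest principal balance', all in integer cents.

1 6003 272777 1871382
2 5239 273541 1597841
3 4473 274307 1323534
4 3705 275075 1048459
5 2935 275845 772614
6 2163 276617 495997
7 1388 277392 218605
8 612 218605 0

1. interest=⌊2144159·28/10000⌋=6003; principal=278780-6003=272777; balance=2144159-272777=1871382
2. interest=⌊1871382·28/10000⌋=5239; principal=278780-5239=273541; balance=1871382-273541=1597841
3. interest=⌊1597841·28/10000⌋=4473; principal=278780-4473=274307; balance=1597841-274307=1323534
4. interest=⌊1323534·28/10000⌋=3705; principal=278780-3705=275075; balance=1323534-275075=1048459
5. interest=⌊1048459·28/10000⌋=2935; principal=278780-2935=275845; balance=1048459-275845=772614
6. interest=⌊772614·28/10000⌋=2163; principal=278780-2163=276617; balance=772614-276617=495997
7. interest=⌊495997·28/10000⌋=1388; principal=278780-1388=277392; balance=495997-277392=218605
8. interest=⌊218605·28/10000⌋=612; principal=min(278780-612,218605)=218605; balance=218605-218605=0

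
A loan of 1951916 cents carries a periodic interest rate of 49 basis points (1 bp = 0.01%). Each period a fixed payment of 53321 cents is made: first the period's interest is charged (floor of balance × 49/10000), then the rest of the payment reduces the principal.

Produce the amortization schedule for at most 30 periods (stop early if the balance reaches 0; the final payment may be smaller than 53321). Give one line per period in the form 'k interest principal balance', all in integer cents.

1 9564 43757 1908159
2 9349 43972 1864187
3 9134 44187 1820000
4 8918 44403 1775597
5 8700 44621 1730976
6 8481 44840 1686136
7 8262 45059 1641077
8 8041 45280 1595797
9 7819 45502 1550295
10 7596 45725 1504570
11 7372 45949 1458621
12 7147 46174 1412447
13 6920 46401 1366046
14 6693 46628 1319418
15 6465 46856 1272562
16 6235 47086 1225476
17 6004 47317 1178159
18 5772 47549 1130610
19 5539 47782 1082828
20 5305 48016 1034812
21 5070 48251 986561
22 4834 48487 938074
23 4596 48725 889349
24 4357 48964 840385
25 4117 49204 791181
26 3876 49445 741736
27 3634 49687 692049
28 3391 49930 642119
29 3146 50175 591944
30 2900 50421 541523

1. interest=⌊1951916·49/10000⌋=9564; principal=53321-9564=43757; balance=1951916-43757=1908159
2. interest=⌊1908159·49/10000⌋=9349; principal=53321-9349=43972; balance=1908159-43972=1864187
3. interest=⌊1864187·49/10000⌋=9134; principal=53321-9134=44187; balance=1864187-44187=1820000
4. interest=⌊1820000·49/10000⌋=8918; principal=53321-8918=44403; balance=1820000-44403=1775597
5. interest=⌊1775597·49/10000⌋=8700; principal=53321-8700=44621; balance=1775597-44621=1730976
6. interest=⌊1730976·49/10000⌋=8481; principal=53321-8481=44840; balance=1730976-44840=1686136
7. interest=⌊1686136·49/10000⌋=8262; principal=53321-8262=45059; balance=1686136-45059=1641077
8. interest=⌊1641077·49/10000⌋=8041; principal=53321-8041=45280; balance=1641077-45280=1595797
9. interest=⌊1595797·49/10000⌋=7819; principal=53321-7819=45502; balance=1595797-45502=1550295
10. interest=⌊1550295·49/10000⌋=7596; principal=53321-7596=45725; balance=1550295-45725=1504570
11. interest=⌊1504570·49/10000⌋=7372; principal=53321-7372=45949; balance=1504570-45949=1458621
12. interest=⌊1458621·49/10000⌋=7147; principal=53321-7147=46174; balance=1458621-46174=1412447
13. interest=⌊1412447·49/10000⌋=6920; principal=53321-6920=46401; balance=1412447-46401=1366046
14. interest=⌊1366046·49/10000⌋=6693; principal=53321-6693=46628; balance=1366046-46628=1319418
15. interest=⌊1319418·49/10000⌋=6465; principal=53321-6465=46856; balance=1319418-46856=1272562
16. interest=⌊1272562·49/10000⌋=6235; principal=53321-6235=47086; balance=1272562-47086=1225476
17. interest=⌊1225476·49/10000⌋=6004; principal=53321-6004=47317; balance=1225476-47317=1178159
18. interest=⌊1178159·49/10000⌋=5772; principal=53321-5772=47549; balance=1178159-47549=1130610
19. interest=⌊1130610·49/10000⌋=5539; principal=53321-5539=47782; balance=1130610-47782=1082828
20. interest=⌊1082828·49/10000⌋=5305; principal=53321-5305=48016; balance=1082828-48016=1034812
21. interest=⌊1034812·49/10000⌋=5070; principal=53321-5070=48251; balance=1034812-48251=986561
22. interest=⌊986561·49/10000⌋=4834; principal=53321-4834=48487; balance=986561-48487=938074
23. interest=⌊938074·49/10000⌋=4596; principal=53321-4596=48725; balance=938074-48725=889349
24. interest=⌊889349·49/10000⌋=4357; principal=53321-4357=48964; balance=889349-48964=840385
25. interest=⌊840385·49/10000⌋=4117; principal=53321-4117=49204; balance=840385-49204=791181
26. interest=⌊791181·49/10000⌋=3876; principal=53321-3876=49445; balance=791181-49445=741736
27. interest=⌊741736·49/10000⌋=3634; principal=53321-3634=49687; balance=741736-49687=692049
28. interest=⌊692049·49/10000⌋=3391; principal=53321-3391=49930; balance=692049-49930=642119
29. interest=⌊642119·49/10000⌋=3146; principal=53321-3146=50175; balance=642119-50175=591944
30. interest=⌊591944·49/10000⌋=2900; principal=53321-2900=50421; balance=591944-50421=541523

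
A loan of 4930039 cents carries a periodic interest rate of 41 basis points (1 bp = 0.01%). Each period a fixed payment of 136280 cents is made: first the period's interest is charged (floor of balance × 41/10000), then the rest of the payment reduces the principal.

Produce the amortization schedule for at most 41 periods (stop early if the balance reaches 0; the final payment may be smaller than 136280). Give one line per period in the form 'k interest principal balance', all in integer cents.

1 20213 116067 4813972
2 19737 116543 4697429
3 19259 117021 4580408
4 18779 117501 4462907
5 18297 117983 4344924
6 17814 118466 4226458
7 17328 118952 4107506
8 16840 119440 3988066
9 16351 119929 3868137
10 15859 120421 3747716
11 15365 120915 3626801
12 14869 121411 3505390
13 14372 121908 3383482
14 13872 122408 3261074
15 13370 122910 3138164
16 12866 123414 3014750
17 12360 123920 2890830
18 11852 124428 2766402
19 11342 124938 2641464
20 10830 125450 2516014
21 10315 125965 2390049
22 9799 126481 2263568
23 9280 127000 2136568
24 8759 127521 2009047
25 8237 128043 1881004
26 7712 128568 1752436
27 7184 129096 1623340
28 6655 129625 1493715
29 6124 130156 1363559
30 5590 130690 1232869
31 5054 131226 1101643
32 4516 131764 969879
33 3976 132304 837575
34 3434 132846 704729
35 2889 133391 571338
36 2342 133938 437400
37 1793 134487 302913
38 1241 135039 167874
39 688 135592 32282
40 132 32282 0

1. interest=⌊4930039·41/10000⌋=20213; principal=136280-20213=116067; balance=4930039-116067=4813972
2. interest=⌊4813972·41/10000⌋=19737; principal=136280-19737=116543; balance=4813972-116543=4697429
3. interest=⌊4697429·41/10000⌋=19259; principal=136280-19259=117021; balance=4697429-117021=4580408
4. interest=⌊4580408·41/10000⌋=18779; principal=136280-18779=117501; balance=4580408-117501=4462907
5. interest=⌊4462907·41/10000⌋=18297; principal=136280-18297=117983; balance=4462907-117983=4344924
6. interest=⌊4344924·41/10000⌋=17814; principal=136280-17814=118466; balance=4344924-118466=4226458
7. interest=⌊4226458·41/10000⌋=17328; principal=136280-17328=118952; balance=4226458-118952=4107506
8. interest=⌊4107506·41/10000⌋=16840; principal=136280-16840=119440; balance=4107506-119440=3988066
9. interest=⌊3988066·41/10000⌋=16351; principal=136280-16351=119929; balance=3988066-119929=3868137
10. interest=⌊3868137·41/10000⌋=15859; principal=136280-15859=120421; balance=3868137-120421=3747716
11. interest=⌊3747716·41/10000⌋=15365; principal=136280-15365=120915; balance=3747716-120915=3626801
12. interest=⌊3626801·41/10000⌋=14869; principal=136280-14869=121411; balance=3626801-121411=3505390
13. interest=⌊3505390·41/10000⌋=14372; principal=136280-14372=121908; balance=3505390-121908=3383482
14. interest=⌊3383482·41/10000⌋=13872; principal=136280-13872=122408; balance=3383482-122408=3261074
15. interest=⌊3261074·41/10000⌋=13370; principal=136280-13370=122910; balance=3261074-122910=3138164
16. interest=⌊3138164·41/10000⌋=12866; principal=136280-12866=123414; balance=3138164-123414=3014750
17. interest=⌊3014750·41/10000⌋=12360; principal=136280-12360=123920; balance=3014750-123920=2890830
18. interest=⌊2890830·41/10000⌋=11852; principal=136280-11852=124428; balance=2890830-124428=2766402
19. interest=⌊2766402·41/10000⌋=11342; principal=136280-11342=124938; balance=2766402-124938=2641464
20. interest=⌊2641464·41/10000⌋=10830; principal=136280-10830=125450; balance=2641464-125450=2516014
21. interest=⌊2516014·41/10000⌋=10315; principal=136280-10315=125965; balance=2516014-125965=2390049
22. interest=⌊2390049·41/10000⌋=9799; principal=136280-9799=126481; balance=2390049-126481=2263568
23. interest=⌊2263568·41/10000⌋=9280; principal=136280-9280=127000; balance=2263568-127000=2136568
24. interest=⌊2136568·41/10000⌋=8759; principal=136280-8759=127521; balance=2136568-127521=2009047
25. interest=⌊2009047·41/10000⌋=8237; principal=136280-8237=128043; balance=2009047-128043=1881004
26. interest=⌊1881004·41/10000⌋=7712; principal=136280-7712=128568; balance=1881004-128568=1752436
27. interest=⌊1752436·41/10000⌋=7184; principal=136280-7184=129096; balance=1752436-129096=1623340
28. interest=⌊1623340·41/10000⌋=6655; principal=136280-6655=129625; balance=1623340-129625=1493715
29. interest=⌊1493715·41/10000⌋=6124; principal=136280-6124=130156; balance=1493715-130156=1363559
30. interest=⌊1363559·41/10000⌋=5590; principal=136280-5590=130690; balance=1363559-130690=1232869
31. interest=⌊1232869·41/10000⌋=5054; principal=136280-5054=131226; balance=1232869-131226=1101643
32. interest=⌊1101643·41/10000⌋=4516; principal=136280-4516=131764; balance=1101643-131764=969879
33. interest=⌊969879·41/10000⌋=3976; principal=136280-3976=132304; balance=969879-132304=837575
34. interest=⌊837575·41/10000⌋=3434; principal=136280-3434=132846; balance=837575-132846=704729
35. interest=⌊704729·41/10000⌋=2889; principal=136280-2889=133391; balance=704729-133391=571338
36. interest=⌊571338·41/10000⌋=2342; principal=136280-2342=133938; balance=571338-133938=437400
37. interest=⌊437400·41/10000⌋=1793; principal=136280-1793=134487; balance=437400-134487=302913
38. interest=⌊302913·41/10000⌋=1241; principal=136280-1241=135039; balance=302913-135039=167874
39. interest=⌊167874·41/10000⌋=688; principal=136280-688=135592; balance=167874-135592=32282
40. interest=⌊32282·41/10000⌋=132; principal=min(136280-132,32282)=32282; balance=32282-32282=0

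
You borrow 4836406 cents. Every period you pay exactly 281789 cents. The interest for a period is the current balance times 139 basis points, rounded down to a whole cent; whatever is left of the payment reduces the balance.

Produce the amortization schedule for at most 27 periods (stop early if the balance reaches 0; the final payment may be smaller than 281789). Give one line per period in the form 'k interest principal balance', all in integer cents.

1 67226 214563 4621843
2 64243 217546 4404297
3 61219 220570 4183727
4 58153 223636 3960091
5 55045 226744 3733347
6 51893 229896 3503451
7 48697 233092 3270359
8 45457 236332 3034027
9 42172 239617 2794410
10 38842 242947 2551463
11 35465 246324 2305139
12 32041 249748 2055391
13 28569 253220 1802171
14 25050 256739 1545432
15 21481 260308 1285124
16 17863 263926 1021198
17 14194 267595 753603
18 10475 271314 482289
19 6703 275086 207203
20 2880 207203 0

1. interest=⌊4836406·139/10000⌋=67226; principal=281789-67226=214563; balance=4836406-214563=4621843
2. interest=⌊4621843·139/10000⌋=64243; principal=281789-64243=217546; balance=4621843-217546=4404297
3. interest=⌊4404297·139/10000⌋=61219; principal=281789-61219=220570; balance=4404297-220570=4183727
4. interest=⌊4183727·139/10000⌋=58153; principal=281789-58153=223636; balance=4183727-223636=3960091
5. interest=⌊3960091·139/10000⌋=55045; principal=281789-55045=226744; balance=3960091-226744=3733347
6. interest=⌊3733347·139/10000⌋=51893; principal=281789-51893=229896; balance=3733347-229896=3503451
7. interest=⌊3503451·139/10000⌋=48697; principal=281789-48697=233092; balance=3503451-233092=3270359
8. interest=⌊3270359·139/10000⌋=45457; principal=281789-45457=236332; balance=3270359-236332=3034027
9. interest=⌊3034027·139/10000⌋=42172; principal=281789-42172=239617; balance=3034027-239617=2794410
10. interest=⌊2794410·139/10000⌋=38842; principal=281789-38842=242947; balance=2794410-242947=2551463
11. interest=⌊2551463·139/10000⌋=35465; principal=281789-35465=246324; balance=2551463-246324=2305139
12. interest=⌊2305139·139/10000⌋=32041; principal=281789-32041=249748; balance=2305139-249748=2055391
13. interest=⌊2055391·139/10000⌋=28569; principal=281789-28569=253220; balance=2055391-253220=1802171
14. interest=⌊1802171·139/10000⌋=25050; principal=281789-25050=256739; balance=1802171-256739=1545432
15. interest=⌊1545432·139/10000⌋=21481; principal=281789-21481=260308; balance=1545432-260308=1285124
16. interest=⌊1285124·139/10000⌋=17863; principal=281789-17863=263926; balance=1285124-263926=1021198
17. interest=⌊1021198·139/10000⌋=14194; principal=281789-14194=267595; balance=1021198-267595=753603
18. interest=⌊753603·139/10000⌋=10475; principal=281789-10475=271314; balance=753603-271314=482289
19. interest=⌊482289·139/10000⌋=6703; principal=281789-6703=275086; balance=482289-275086=207203
20. interest=⌊207203·139/10000⌋=2880; principal=min(281789-2880,207203)=207203; balance=207203-207203=0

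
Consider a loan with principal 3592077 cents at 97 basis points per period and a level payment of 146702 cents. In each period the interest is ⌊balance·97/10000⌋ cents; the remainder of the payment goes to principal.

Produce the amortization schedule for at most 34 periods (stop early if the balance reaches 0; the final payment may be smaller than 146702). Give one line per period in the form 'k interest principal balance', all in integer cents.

1. interest=⌊3592077·97/10000⌋=34843; principal=146702-34843=111859; balance=3592077-111859=3480218
2. interest=⌊3480218·97/10000⌋=33758; principal=146702-33758=112944; balance=3480218-112944=3367274
3. interest=⌊3367274·97/10000⌋=32662; principal=146702-32662=114040; balance=3367274-114040=3253234
4. interest=⌊3253234·97/10000⌋=31556; principal=146702-31556=115146; balance=3253234-115146=3138088
5. interest=⌊3138088·97/10000⌋=30439; principal=146702-30439=116263; balance=3138088-116263=3021825
6. interest=⌊3021825·97/10000⌋=29311; principal=146702-29311=117391; balance=3021825-117391=2904434
7. interest=⌊2904434·97/10000⌋=28173; principal=146702-28173=118529; balance=2904434-118529=2785905
8. interest=⌊2785905·97/10000⌋=27023; principal=146702-27023=119679; balance=2785905-119679=2666226
9. interest=⌊2666226·97/10000⌋=25862; principal=146702-25862=120840; balance=2666226-120840=2545386
10. interest=⌊2545386·97/10000⌋=24690; principal=146702-24690=122012; balance=2545386-122012=2423374
11. interest=⌊2423374·97/10000⌋=23506; principal=146702-23506=123196; balance=2423374-123196=2300178
12. interest=⌊2300178·97/10000⌋=22311; principal=146702-22311=124391; balance=2300178-124391=2175787
13. interest=⌊2175787·97/10000⌋=21105; principal=146702-21105=125597; balance=2175787-125597=2050190
14. interest=⌊2050190·97/10000⌋=19886; principal=146702-19886=126816; balance=2050190-126816=1923374
15. interest=⌊1923374·97/10000⌋=18656; principal=146702-18656=128046; balance=1923374-128046=1795328
16. interest=⌊1795328·97/10000⌋=17414; principal=146702-17414=129288; balance=1795328-129288=1666040
17. interest=⌊1666040·97/10000⌋=16160; principal=146702-16160=130542; balance=1666040-130542=1535498
18. interest=⌊1535498·97/10000⌋=14894; principal=146702-14894=131808; balance=1535498-131808=1403690
19. interest=⌊1403690·97/10000⌋=13615; principal=146702-13615=133087; balance=1403690-133087=1270603
20. interest=⌊1270603·97/10000⌋=12324; principal=146702-12324=134378; balance=1270603-134378=1136225
21. interest=⌊1136225·97/10000⌋=11021; principal=146702-11021=135681; balance=1136225-135681=1000544
22. interest=⌊1000544·97/10000⌋=9705; principal=146702-9705=136997; balance=1000544-136997=863547
23. interest=⌊863547·97/10000⌋=8376; principal=146702-8376=138326; balance=863547-138326=725221
24. interest=⌊725221·97/10000⌋=7034; principal=146702-7034=139668; balance=725221-139668=585553
25. interest=⌊585553·97/10000⌋=5679; principal=146702-5679=141023; balance=585553-141023=444530
26. interest=⌊444530·97/10000⌋=4311; principal=146702-4311=142391; balance=444530-142391=302139
27. interest=⌊302139·97/10000⌋=2930; principal=146702-2930=143772; balance=302139-143772=158367
28. interest=⌊158367·97/10000⌋=1536; principal=146702-1536=145166; balance=158367-145166=13201
29. interest=⌊13201·97/10000⌋=128; principal=min(146702-128,13201)=13201; balance=13201-13201=0

1 34843 111859 3480218
2 33758 112944 3367274
3 32662 114040 3253234
4 31556 115146 3138088
5 30439 116263 3021825
6 29311 117391 2904434
7 28173 118529 2785905
8 27023 119679 2666226
9 25862 120840 2545386
10 24690 122012 2423374
11 23506 123196 2300178
12 22311 124391 2175787
13 21105 125597 2050190
14 19886 126816 1923374
15 18656 128046 1795328
16 17414 129288 1666040
17 16160 130542 1535498
18 14894 131808 1403690
19 13615 133087 1270603
20 12324 134378 1136225
21 11021 135681 1000544
22 9705 136997 863547
23 8376 138326 725221
24 7034 139668 585553
25 5679 141023 444530
26 4311 142391 302139
27 2930 143772 158367
28 1536 145166 13201
29 128 13201 0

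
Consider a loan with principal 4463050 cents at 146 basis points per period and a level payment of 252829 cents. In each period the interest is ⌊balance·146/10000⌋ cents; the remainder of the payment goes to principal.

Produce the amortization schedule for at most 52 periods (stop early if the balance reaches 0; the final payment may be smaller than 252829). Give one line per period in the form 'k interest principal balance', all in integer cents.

1. interest=⌊4463050·146/10000⌋=65160; principal=252829-65160=187669; balance=4463050-187669=4275381
2. interest=⌊4275381·146/10000⌋=62420; principal=252829-62420=190409; balance=4275381-190409=4084972
3. interest=⌊4084972·146/10000⌋=59640; principal=252829-59640=193189; balance=4084972-193189=3891783
4. interest=⌊3891783·146/10000⌋=56820; principal=252829-56820=196009; balance=3891783-196009=3695774
5. interest=⌊3695774·146/10000⌋=53958; principal=252829-53958=198871; balance=3695774-198871=3496903
6. interest=⌊3496903·146/10000⌋=51054; principal=252829-51054=201775; balance=3496903-201775=3295128
7. interest=⌊3295128·146/10000⌋=48108; principal=252829-48108=204721; balance=3295128-204721=3090407
8. interest=⌊3090407·146/10000⌋=45119; principal=252829-45119=207710; balance=3090407-207710=2882697
9. interest=⌊2882697·146/10000⌋=42087; principal=252829-42087=210742; balance=2882697-210742=2671955
10. interest=⌊2671955·146/10000⌋=39010; principal=252829-39010=213819; balance=2671955-213819=2458136
11. interest=⌊2458136·146/10000⌋=35888; principal=252829-35888=216941; balance=2458136-216941=2241195
12. interest=⌊2241195·146/10000⌋=32721; principal=252829-32721=220108; balance=2241195-220108=2021087
13. interest=⌊2021087·146/10000⌋=29507; principal=252829-29507=223322; balance=2021087-223322=1797765
14. interest=⌊1797765·146/10000⌋=26247; principal=252829-26247=226582; balance=1797765-226582=1571183
15. interest=⌊1571183·146/10000⌋=22939; principal=252829-22939=229890; balance=1571183-229890=1341293
16. interest=⌊1341293·146/10000⌋=19582; principal=252829-19582=233247; balance=1341293-233247=1108046
17. interest=⌊1108046·146/10000⌋=16177; principal=252829-16177=236652; balance=1108046-236652=871394
18. interest=⌊871394·146/10000⌋=12722; principal=252829-12722=240107; balance=871394-240107=631287
19. interest=⌊631287·146/10000⌋=9216; principal=252829-9216=243613; balance=631287-243613=387674
20. interest=⌊387674·146/10000⌋=5660; principal=252829-5660=247169; balance=387674-247169=140505
21. interest=⌊140505·146/10000⌋=2051; principal=min(252829-2051,140505)=140505; balance=140505-140505=0

1 65160 187669 4275381
2 62420 190409 4084972
3 59640 193189 3891783
4 56820 196009 3695774
5 53958 198871 3496903
6 51054 201775 3295128
7 48108 204721 3090407
8 45119 207710 2882697
9 42087 210742 2671955
10 39010 213819 2458136
11 35888 216941 2241195
12 32721 220108 2021087
13 29507 223322 1797765
14 26247 226582 1571183
15 22939 229890 1341293
16 19582 233247 1108046
17 16177 236652 871394
18 12722 240107 631287
19 9216 243613 387674
20 5660 247169 140505
21 2051 140505 0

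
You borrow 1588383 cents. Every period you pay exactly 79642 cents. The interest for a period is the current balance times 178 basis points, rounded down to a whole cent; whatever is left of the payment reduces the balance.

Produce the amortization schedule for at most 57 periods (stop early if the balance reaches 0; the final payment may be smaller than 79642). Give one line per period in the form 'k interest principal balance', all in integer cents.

1 28273 51369 1537014
2 27358 52284 1484730
3 26428 53214 1431516
4 25480 54162 1377354
5 24516 55126 1322228
6 23535 56107 1266121
7 22536 57106 1209015
8 21520 58122 1150893
9 20485 59157 1091736
10 19432 60210 1031526
11 18361 61281 970245
12 17270 62372 907873
13 16160 63482 844391
14 15030 64612 779779
15 13880 65762 714017
16 12709 66933 647084
17 11518 68124 578960
18 10305 69337 509623
19 9071 70571 439052
20 7815 71827 367225
21 6536 73106 294119
22 5235 74407 219712
23 3910 75732 143980
24 2562 77080 66900
25 1190 66900 0

1. interest=⌊1588383·178/10000⌋=28273; principal=79642-28273=51369; balance=1588383-51369=1537014
2. interest=⌊1537014·178/10000⌋=27358; principal=79642-27358=52284; balance=1537014-52284=1484730
3. interest=⌊1484730·178/10000⌋=26428; principal=79642-26428=53214; balance=1484730-53214=1431516
4. interest=⌊1431516·178/10000⌋=25480; principal=79642-25480=54162; balance=1431516-54162=1377354
5. interest=⌊1377354·178/10000⌋=24516; principal=79642-24516=55126; balance=1377354-55126=1322228
6. interest=⌊1322228·178/10000⌋=23535; principal=79642-23535=56107; balance=1322228-56107=1266121
7. interest=⌊1266121·178/10000⌋=22536; principal=79642-22536=57106; balance=1266121-57106=1209015
8. interest=⌊1209015·178/10000⌋=21520; principal=79642-21520=58122; balance=1209015-58122=1150893
9. interest=⌊1150893·178/10000⌋=20485; principal=79642-20485=59157; balance=1150893-59157=1091736
10. interest=⌊1091736·178/10000⌋=19432; principal=79642-19432=60210; balance=1091736-60210=1031526
11. interest=⌊1031526·178/10000⌋=18361; principal=79642-18361=61281; balance=1031526-61281=970245
12. interest=⌊970245·178/10000⌋=17270; principal=79642-17270=62372; balance=970245-62372=907873
13. interest=⌊907873·178/10000⌋=16160; principal=79642-16160=63482; balance=907873-63482=844391
14. interest=⌊844391·178/10000⌋=15030; principal=79642-15030=64612; balance=844391-64612=779779
15. interest=⌊779779·178/10000⌋=13880; principal=79642-13880=65762; balance=779779-65762=714017
16. interest=⌊714017·178/10000⌋=12709; principal=79642-12709=66933; balance=714017-66933=647084
17. interest=⌊647084·178/10000⌋=11518; principal=79642-11518=68124; balance=647084-68124=578960
18. interest=⌊578960·178/10000⌋=10305; principal=79642-10305=69337; balance=578960-69337=509623
19. interest=⌊509623·178/10000⌋=9071; principal=79642-9071=70571; balance=509623-70571=439052
20. interest=⌊439052·178/10000⌋=7815; principal=79642-7815=71827; balance=439052-71827=367225
21. interest=⌊367225·178/10000⌋=6536; principal=79642-6536=73106; balance=367225-73106=294119
22. interest=⌊294119·178/10000⌋=5235; principal=79642-5235=74407; balance=294119-74407=219712
23. interest=⌊219712·178/10000⌋=3910; principal=79642-3910=75732; balance=219712-75732=143980
24. interest=⌊143980·178/10000⌋=2562; principal=79642-2562=77080; balance=143980-77080=66900
25. interest=⌊66900·178/10000⌋=1190; principal=min(79642-1190,66900)=66900; balance=66900-66900=0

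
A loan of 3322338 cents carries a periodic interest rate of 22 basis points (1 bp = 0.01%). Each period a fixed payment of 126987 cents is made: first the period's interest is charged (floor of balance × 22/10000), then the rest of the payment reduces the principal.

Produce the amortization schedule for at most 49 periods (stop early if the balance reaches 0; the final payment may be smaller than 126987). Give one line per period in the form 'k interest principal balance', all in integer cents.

1. interest=⌊3322338·22/10000⌋=7309; principal=126987-7309=119678; balance=3322338-119678=3202660
2. interest=⌊3202660·22/10000⌋=7045; principal=126987-7045=119942; balance=3202660-119942=3082718
3. interest=⌊3082718·22/10000⌋=6781; principal=126987-6781=120206; balance=3082718-120206=2962512
4. interest=⌊2962512·22/10000⌋=6517; principal=126987-6517=120470; balance=2962512-120470=2842042
5. interest=⌊2842042·22/10000⌋=6252; principal=126987-6252=120735; balance=2842042-120735=2721307
6. interest=⌊2721307·22/10000⌋=5986; principal=126987-5986=121001; balance=2721307-121001=2600306
7. interest=⌊2600306·22/10000⌋=5720; principal=126987-5720=121267; balance=2600306-121267=2479039
8. interest=⌊2479039·22/10000⌋=5453; principal=126987-5453=121534; balance=2479039-121534=2357505
9. interest=⌊2357505·22/10000⌋=5186; principal=126987-5186=121801; balance=2357505-121801=2235704
10. interest=⌊2235704·22/10000⌋=4918; principal=126987-4918=122069; balance=2235704-122069=2113635
11. interest=⌊2113635·22/10000⌋=4649; principal=126987-4649=122338; balance=2113635-122338=1991297
12. interest=⌊1991297·22/10000⌋=4380; principal=126987-4380=122607; balance=1991297-122607=1868690
13. interest=⌊1868690·22/10000⌋=4111; principal=126987-4111=122876; balance=1868690-122876=1745814
14. interest=⌊1745814·22/10000⌋=3840; principal=126987-3840=123147; balance=1745814-123147=1622667
15. interest=⌊1622667·22/10000⌋=3569; principal=126987-3569=123418; balance=1622667-123418=1499249
16. interest=⌊1499249·22/10000⌋=3298; principal=126987-3298=123689; balance=1499249-123689=1375560
17. interest=⌊1375560·22/10000⌋=3026; principal=126987-3026=123961; balance=1375560-123961=1251599
18. interest=⌊1251599·22/10000⌋=2753; principal=126987-2753=124234; balance=1251599-124234=1127365
19. interest=⌊1127365·22/10000⌋=2480; principal=126987-2480=124507; balance=1127365-124507=1002858
20. interest=⌊1002858·22/10000⌋=2206; principal=126987-2206=124781; balance=1002858-124781=878077
21. interest=⌊878077·22/10000⌋=1931; principal=126987-1931=125056; balance=878077-125056=753021
22. interest=⌊753021·22/10000⌋=1656; principal=126987-1656=125331; balance=753021-125331=627690
23. interest=⌊627690·22/10000⌋=1380; principal=126987-1380=125607; balance=627690-125607=502083
24. interest=⌊502083·22/10000⌋=1104; principal=126987-1104=125883; balance=502083-125883=376200
25. interest=⌊376200·22/10000⌋=827; principal=126987-827=126160; balance=376200-126160=250040
26. interest=⌊250040·22/10000⌋=550; principal=126987-550=126437; balance=250040-126437=123603
27. interest=⌊123603·22/10000⌋=271; principal=min(126987-271,123603)=123603; balance=123603-123603=0

1 7309 119678 3202660
2 7045 119942 3082718
3 6781 120206 2962512
4 6517 120470 2842042
5 6252 120735 2721307
6 5986 121001 2600306
7 5720 121267 2479039
8 5453 121534 2357505
9 5186 121801 2235704
10 4918 122069 2113635
11 4649 122338 1991297
12 4380 122607 1868690
13 4111 122876 1745814
14 3840 123147 1622667
15 3569 123418 1499249
16 3298 123689 1375560
17 3026 123961 1251599
18 2753 124234 1127365
19 2480 124507 1002858
20 2206 124781 878077
21 1931 125056 753021
22 1656 125331 627690
23 1380 125607 502083
24 1104 125883 376200
25 827 126160 250040
26 550 126437 123603
27 271 123603 0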